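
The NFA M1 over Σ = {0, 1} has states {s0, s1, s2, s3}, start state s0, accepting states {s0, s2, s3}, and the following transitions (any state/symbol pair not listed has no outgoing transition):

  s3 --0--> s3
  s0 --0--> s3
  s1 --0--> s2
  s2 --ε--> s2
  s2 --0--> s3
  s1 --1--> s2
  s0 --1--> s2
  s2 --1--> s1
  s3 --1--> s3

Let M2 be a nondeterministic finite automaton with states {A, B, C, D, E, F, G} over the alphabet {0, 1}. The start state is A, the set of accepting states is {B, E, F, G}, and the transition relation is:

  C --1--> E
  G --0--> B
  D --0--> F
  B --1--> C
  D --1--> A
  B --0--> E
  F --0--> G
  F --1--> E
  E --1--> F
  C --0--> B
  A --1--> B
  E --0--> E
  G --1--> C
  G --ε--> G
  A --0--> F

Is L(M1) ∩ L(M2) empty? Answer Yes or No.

No

The string 0 is accepted by both M1 and M2.
Hence L(M1) ∩ L(M2) ≠ ∅.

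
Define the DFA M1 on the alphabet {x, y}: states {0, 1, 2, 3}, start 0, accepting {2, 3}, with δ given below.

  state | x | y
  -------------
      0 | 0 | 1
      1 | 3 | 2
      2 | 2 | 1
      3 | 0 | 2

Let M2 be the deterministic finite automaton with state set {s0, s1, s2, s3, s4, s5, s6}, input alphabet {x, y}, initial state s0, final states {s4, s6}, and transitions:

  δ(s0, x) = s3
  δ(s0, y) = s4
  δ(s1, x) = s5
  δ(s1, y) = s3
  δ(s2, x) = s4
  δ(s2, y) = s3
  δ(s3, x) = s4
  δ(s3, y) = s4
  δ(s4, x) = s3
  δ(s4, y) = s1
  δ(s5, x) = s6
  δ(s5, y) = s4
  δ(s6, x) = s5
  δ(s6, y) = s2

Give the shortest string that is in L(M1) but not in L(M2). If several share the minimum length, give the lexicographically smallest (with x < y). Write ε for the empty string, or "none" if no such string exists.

The string yx is accepted by M1 but not by M2.
No shorter string lies in the difference, and yx is the lexicographically first length-2 string in L(M1) \ L(M2).

yx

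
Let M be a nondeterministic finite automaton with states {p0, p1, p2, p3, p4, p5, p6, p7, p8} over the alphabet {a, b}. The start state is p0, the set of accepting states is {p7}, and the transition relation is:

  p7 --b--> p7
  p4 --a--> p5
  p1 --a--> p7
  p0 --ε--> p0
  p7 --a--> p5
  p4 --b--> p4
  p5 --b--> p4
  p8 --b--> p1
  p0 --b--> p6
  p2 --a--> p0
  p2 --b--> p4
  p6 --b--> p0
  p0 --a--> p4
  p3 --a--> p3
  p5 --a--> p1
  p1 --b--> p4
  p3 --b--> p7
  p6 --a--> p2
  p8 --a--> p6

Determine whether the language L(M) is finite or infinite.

infinite

State p4 is reachable from the start and can reach an accepting state, and it lies on the cycle p4 → p4.
Traversing that cycle any number of times yields accepted strings of unbounded length, so the language is infinite.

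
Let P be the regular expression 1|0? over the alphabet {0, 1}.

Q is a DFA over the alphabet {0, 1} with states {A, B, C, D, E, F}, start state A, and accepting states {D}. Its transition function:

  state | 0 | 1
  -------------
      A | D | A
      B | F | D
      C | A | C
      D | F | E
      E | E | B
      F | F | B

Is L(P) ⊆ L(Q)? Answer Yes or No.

No

The empty string ε is in L(P) but not in L(Q).
So L(P) ⊄ L(Q).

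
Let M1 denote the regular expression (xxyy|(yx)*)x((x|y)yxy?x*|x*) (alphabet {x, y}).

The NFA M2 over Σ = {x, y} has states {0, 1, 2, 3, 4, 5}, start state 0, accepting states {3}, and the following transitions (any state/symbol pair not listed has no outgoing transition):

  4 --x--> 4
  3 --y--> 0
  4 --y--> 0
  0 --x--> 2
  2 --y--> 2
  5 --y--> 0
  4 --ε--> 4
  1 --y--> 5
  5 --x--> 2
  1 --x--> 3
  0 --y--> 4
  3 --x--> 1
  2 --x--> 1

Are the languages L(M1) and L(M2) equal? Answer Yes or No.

The string x is accepted by M1 but rejected by M2.
So L(M1) ≠ L(M2).

No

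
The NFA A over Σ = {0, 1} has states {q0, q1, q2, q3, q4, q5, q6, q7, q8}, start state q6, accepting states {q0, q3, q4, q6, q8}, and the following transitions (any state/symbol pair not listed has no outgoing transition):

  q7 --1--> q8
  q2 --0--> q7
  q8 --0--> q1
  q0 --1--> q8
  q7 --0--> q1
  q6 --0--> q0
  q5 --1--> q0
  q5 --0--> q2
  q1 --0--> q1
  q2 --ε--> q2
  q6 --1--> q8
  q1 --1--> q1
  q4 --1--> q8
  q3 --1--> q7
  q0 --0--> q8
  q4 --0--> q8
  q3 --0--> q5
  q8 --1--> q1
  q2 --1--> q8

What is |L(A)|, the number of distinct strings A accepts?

5

The useful subgraph on states {q0, q6, q8} is acyclic, so L(A) is finite; the longest accepting path visits 3 useful states, giving maximum string length 2.
Counting accepting paths from q6 by length: 1 of length 0, 2 of length 1, 2 of length 2. Total 5.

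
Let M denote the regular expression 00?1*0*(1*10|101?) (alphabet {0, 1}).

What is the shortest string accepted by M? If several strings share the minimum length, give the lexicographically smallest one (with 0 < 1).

By inspection of the expression, no string of length less than 3 matches, and 010 is the lexicographically first match of length 3.

010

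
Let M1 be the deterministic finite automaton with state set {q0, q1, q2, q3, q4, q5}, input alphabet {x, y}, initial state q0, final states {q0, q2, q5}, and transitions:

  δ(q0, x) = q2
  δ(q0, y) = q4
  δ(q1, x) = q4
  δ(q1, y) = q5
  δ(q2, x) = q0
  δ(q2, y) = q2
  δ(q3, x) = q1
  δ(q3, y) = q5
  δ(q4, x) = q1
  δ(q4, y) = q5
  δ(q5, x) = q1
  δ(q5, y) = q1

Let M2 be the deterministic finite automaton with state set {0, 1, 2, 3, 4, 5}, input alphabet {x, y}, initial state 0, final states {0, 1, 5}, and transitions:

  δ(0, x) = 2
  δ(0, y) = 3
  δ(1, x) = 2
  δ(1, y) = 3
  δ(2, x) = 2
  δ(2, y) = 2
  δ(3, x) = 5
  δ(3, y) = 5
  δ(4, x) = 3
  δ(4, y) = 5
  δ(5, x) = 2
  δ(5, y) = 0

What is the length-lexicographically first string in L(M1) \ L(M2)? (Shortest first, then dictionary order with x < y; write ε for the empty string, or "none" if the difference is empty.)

The string x is accepted by M1 but not by M2.
No shorter string lies in the difference, and x is the lexicographically first length-1 string in L(M1) \ L(M2).

x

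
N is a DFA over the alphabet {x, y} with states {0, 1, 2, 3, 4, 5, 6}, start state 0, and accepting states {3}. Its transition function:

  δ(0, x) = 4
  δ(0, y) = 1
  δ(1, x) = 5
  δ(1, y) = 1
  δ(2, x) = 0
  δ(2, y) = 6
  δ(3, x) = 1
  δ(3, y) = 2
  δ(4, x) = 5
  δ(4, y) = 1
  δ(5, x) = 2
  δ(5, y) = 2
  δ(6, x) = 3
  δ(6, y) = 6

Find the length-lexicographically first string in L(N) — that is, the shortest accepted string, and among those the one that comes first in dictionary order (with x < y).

xxxyx

A breadth-first search from 0 reaches an accepting state first via the path 0 → 4 → 5 → 2 → 6 → 3 on input xxxyx.
No string of length < 5 is accepted (BFS exhausts all shorter strings without reaching an accepting state), and xxxyx is the lexicographically least accepting string of length 5.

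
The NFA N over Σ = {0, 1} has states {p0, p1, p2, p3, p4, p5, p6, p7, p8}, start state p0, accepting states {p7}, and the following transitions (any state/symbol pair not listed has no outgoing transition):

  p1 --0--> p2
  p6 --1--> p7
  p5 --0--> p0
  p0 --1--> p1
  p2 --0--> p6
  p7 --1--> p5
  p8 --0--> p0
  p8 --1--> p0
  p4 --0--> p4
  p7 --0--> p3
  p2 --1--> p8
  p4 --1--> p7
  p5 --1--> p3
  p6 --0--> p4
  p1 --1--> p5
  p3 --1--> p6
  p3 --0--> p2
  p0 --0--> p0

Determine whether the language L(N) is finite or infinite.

State p0 is reachable from the start and can reach an accepting state, and it lies on the cycle p0 → p0.
Traversing that cycle any number of times yields accepted strings of unbounded length, so the language is infinite.

infinite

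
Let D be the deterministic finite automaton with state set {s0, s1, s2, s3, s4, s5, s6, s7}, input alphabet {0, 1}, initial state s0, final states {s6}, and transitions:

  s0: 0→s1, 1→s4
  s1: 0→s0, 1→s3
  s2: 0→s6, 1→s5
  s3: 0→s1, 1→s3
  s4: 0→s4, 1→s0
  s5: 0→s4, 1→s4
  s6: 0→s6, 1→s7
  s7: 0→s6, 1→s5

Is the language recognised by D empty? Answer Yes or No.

Yes

The states reachable from the start state are {s0, s1, s3, s4}.
None of the accepting states {s6} is reachable, so no string is accepted and L(D) = ∅.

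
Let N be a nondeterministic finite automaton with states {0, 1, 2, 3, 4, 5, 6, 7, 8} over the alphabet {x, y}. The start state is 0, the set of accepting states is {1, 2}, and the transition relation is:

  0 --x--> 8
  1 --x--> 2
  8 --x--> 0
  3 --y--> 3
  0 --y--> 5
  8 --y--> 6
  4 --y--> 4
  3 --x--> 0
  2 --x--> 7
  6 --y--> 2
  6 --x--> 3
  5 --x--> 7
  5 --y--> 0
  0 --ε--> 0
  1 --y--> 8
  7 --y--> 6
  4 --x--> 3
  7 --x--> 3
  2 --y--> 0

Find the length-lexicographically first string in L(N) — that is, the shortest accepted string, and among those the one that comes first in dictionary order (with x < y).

xyy

A breadth-first search from 0 reaches an accepting state first via the path 0 → 8 → 6 → 2 on input xyy.
No string of length < 3 is accepted (BFS exhausts all shorter strings without reaching an accepting state), and xyy is the lexicographically least accepting string of length 3.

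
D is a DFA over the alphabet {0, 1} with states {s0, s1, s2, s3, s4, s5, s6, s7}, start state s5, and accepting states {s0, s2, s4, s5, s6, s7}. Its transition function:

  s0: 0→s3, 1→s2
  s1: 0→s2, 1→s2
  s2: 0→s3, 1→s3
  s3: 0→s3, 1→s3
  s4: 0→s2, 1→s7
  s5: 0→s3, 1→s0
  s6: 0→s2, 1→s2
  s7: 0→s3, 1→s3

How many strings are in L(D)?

The useful subgraph on states {s0, s2, s5} is acyclic, so L(D) is finite; the longest accepting path visits 3 useful states, giving maximum string length 2.
Counting accepting paths from s5 by length: 1 of length 0, 1 of length 1, 1 of length 2. Total 3.

3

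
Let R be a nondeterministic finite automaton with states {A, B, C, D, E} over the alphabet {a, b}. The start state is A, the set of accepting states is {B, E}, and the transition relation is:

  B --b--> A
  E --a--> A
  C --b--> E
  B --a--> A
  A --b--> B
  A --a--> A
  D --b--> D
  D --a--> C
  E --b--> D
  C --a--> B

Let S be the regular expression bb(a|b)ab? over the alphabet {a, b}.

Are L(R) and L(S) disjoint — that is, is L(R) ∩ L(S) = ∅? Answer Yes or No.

The string bbaab is accepted by both R and S.
Hence L(R) ∩ L(S) ≠ ∅.

No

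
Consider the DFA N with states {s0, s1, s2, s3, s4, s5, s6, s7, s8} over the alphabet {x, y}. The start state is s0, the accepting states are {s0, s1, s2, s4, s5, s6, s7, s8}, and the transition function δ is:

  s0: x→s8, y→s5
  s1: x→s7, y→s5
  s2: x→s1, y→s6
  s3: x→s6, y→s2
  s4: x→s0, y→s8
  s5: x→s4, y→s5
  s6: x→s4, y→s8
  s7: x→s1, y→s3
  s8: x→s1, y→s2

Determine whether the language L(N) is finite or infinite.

State s0 is reachable from the start and can reach an accepting state, and it lies on the cycle s0 → s8 → s1 → s5 → s4 → s0.
Traversing that cycle any number of times yields accepted strings of unbounded length, so the language is infinite.

infinite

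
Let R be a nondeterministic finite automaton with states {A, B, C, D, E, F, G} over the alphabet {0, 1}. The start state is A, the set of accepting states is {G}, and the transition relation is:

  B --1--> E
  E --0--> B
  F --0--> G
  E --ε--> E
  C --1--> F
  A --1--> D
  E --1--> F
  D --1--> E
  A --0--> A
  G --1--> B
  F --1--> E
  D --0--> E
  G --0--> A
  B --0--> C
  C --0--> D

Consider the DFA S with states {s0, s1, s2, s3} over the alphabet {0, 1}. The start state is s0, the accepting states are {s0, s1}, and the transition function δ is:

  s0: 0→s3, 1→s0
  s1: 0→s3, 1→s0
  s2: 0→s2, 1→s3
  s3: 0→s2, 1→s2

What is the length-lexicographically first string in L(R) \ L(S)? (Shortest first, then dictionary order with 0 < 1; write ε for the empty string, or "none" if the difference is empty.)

1010

The string 1010 is accepted by R but not by S.
No shorter string lies in the difference, and 1010 is the lexicographically first length-4 string in L(R) \ L(S).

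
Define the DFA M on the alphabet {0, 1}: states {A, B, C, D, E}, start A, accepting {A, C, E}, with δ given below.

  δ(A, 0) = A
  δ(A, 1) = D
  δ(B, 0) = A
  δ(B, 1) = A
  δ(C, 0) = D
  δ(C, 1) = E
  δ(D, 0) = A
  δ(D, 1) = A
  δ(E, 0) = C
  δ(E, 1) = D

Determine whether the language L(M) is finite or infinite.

State A is reachable from the start and can reach an accepting state, and it lies on the cycle A → A.
Traversing that cycle any number of times yields accepted strings of unbounded length, so the language is infinite.

infinite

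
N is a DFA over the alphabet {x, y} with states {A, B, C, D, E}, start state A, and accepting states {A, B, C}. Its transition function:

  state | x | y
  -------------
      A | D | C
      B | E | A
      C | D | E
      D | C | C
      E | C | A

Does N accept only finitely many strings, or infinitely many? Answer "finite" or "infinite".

State C is reachable from the start and can reach an accepting state, and it lies on the cycle C → D → C.
Traversing that cycle any number of times yields accepted strings of unbounded length, so the language is infinite.

infinite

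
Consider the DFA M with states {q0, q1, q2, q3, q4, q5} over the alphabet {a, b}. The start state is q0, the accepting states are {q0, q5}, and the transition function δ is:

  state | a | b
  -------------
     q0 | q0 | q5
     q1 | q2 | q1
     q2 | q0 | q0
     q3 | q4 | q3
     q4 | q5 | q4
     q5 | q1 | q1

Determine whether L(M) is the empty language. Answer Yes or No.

The empty string ε is accepted: the run q0 ends in the accepting state q0.
Since at least one string is accepted, L(M) is not empty.

No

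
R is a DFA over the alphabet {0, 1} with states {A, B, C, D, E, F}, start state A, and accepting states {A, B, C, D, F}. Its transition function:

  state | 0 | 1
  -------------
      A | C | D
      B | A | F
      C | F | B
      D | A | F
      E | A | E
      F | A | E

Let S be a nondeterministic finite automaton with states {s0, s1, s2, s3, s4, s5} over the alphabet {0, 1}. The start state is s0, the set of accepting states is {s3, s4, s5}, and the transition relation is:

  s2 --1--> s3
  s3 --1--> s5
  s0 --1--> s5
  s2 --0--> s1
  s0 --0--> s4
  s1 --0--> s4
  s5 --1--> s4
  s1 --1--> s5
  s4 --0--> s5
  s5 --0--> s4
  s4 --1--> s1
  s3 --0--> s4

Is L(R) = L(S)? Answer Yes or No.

The empty string ε is accepted by R but rejected by S.
So L(R) ≠ L(S).

No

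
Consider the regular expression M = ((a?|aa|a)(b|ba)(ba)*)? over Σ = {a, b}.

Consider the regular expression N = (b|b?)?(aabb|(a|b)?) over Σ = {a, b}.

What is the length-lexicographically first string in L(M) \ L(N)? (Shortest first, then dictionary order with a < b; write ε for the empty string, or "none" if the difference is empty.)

The string ab is accepted by M but not by N.
No shorter string lies in the difference, and ab is the lexicographically first length-2 string in L(M) \ L(N).

ab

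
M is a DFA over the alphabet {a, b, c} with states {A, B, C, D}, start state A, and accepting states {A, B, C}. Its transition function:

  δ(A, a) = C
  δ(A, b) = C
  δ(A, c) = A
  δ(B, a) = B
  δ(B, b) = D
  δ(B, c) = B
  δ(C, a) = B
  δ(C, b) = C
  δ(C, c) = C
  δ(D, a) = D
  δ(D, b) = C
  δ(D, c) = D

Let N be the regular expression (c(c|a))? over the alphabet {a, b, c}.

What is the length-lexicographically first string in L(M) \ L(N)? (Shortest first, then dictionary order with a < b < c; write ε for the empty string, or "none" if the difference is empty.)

The string a is accepted by M but not by N.
No shorter string lies in the difference, and a is the lexicographically first length-1 string in L(M) \ L(N).

a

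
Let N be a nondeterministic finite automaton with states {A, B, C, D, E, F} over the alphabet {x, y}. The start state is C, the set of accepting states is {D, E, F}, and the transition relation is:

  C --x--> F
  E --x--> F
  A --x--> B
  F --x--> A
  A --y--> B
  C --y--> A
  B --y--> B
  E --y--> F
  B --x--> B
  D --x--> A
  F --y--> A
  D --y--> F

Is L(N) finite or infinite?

finite

The useful states (reachable from C and able to reach an accepting state) are {C, F}.
Restricted to these states the transition graph has no cycle, so every accepting path has bounded length and L is finite.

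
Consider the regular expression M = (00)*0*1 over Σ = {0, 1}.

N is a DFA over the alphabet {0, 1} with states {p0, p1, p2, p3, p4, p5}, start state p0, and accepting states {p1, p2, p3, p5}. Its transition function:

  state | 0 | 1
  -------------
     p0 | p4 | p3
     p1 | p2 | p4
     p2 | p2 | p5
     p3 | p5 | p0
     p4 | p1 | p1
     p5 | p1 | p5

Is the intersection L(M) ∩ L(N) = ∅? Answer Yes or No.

The string 1 is accepted by both M and N.
Hence L(M) ∩ L(N) ≠ ∅.

No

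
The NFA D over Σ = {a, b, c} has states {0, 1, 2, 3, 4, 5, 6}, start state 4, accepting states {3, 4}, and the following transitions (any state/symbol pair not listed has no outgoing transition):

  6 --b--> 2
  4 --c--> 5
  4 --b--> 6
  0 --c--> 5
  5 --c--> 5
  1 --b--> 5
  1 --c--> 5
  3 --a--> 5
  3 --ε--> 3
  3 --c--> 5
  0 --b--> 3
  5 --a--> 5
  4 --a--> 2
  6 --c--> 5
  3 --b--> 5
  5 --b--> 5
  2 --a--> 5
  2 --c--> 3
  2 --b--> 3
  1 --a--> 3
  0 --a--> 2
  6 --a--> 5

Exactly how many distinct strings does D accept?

The useful subgraph on states {2, 3, 4, 6} is acyclic, so L(D) is finite; the longest accepting path visits 4 useful states, giving maximum string length 3.
Counting accepting paths from 4 by length: 1 of length 0, 2 of length 2, 2 of length 3. Total 5.

5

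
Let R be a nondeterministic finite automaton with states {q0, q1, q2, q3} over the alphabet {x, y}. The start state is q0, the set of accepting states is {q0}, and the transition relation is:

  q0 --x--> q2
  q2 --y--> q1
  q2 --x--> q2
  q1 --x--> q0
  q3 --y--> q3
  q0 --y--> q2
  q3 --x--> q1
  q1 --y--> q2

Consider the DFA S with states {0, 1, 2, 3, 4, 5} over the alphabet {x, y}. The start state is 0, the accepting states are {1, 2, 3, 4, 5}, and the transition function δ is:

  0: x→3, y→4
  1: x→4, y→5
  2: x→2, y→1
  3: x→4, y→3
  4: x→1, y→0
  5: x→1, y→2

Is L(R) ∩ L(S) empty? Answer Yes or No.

The string xyx is accepted by both R and S.
Hence L(R) ∩ L(S) ≠ ∅.

No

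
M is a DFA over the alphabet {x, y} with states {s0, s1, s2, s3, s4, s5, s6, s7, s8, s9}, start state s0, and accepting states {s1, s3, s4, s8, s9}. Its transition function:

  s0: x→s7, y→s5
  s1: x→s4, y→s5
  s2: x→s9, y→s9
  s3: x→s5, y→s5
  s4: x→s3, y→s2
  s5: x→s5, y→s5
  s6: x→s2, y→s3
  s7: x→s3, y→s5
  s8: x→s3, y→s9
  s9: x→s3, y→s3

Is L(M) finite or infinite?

finite

The useful states (reachable from s0 and able to reach an accepting state) are {s0, s3, s7}.
Restricted to these states the transition graph has no cycle, so every accepting path has bounded length and L is finite.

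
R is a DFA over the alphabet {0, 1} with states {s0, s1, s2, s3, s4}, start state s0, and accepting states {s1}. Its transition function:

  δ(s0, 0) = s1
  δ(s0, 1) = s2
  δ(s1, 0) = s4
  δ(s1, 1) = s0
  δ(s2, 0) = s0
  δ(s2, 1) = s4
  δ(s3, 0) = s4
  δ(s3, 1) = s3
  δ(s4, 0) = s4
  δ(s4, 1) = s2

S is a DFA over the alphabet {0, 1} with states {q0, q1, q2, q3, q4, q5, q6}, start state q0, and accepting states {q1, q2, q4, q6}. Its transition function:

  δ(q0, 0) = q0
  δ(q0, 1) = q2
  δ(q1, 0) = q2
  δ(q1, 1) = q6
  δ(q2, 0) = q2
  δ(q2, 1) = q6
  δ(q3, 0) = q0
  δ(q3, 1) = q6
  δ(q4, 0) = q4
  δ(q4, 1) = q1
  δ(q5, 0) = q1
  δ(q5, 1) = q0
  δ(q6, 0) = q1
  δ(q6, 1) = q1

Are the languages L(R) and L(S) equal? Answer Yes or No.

No

The string 0 is accepted by R but rejected by S.
So L(R) ≠ L(S).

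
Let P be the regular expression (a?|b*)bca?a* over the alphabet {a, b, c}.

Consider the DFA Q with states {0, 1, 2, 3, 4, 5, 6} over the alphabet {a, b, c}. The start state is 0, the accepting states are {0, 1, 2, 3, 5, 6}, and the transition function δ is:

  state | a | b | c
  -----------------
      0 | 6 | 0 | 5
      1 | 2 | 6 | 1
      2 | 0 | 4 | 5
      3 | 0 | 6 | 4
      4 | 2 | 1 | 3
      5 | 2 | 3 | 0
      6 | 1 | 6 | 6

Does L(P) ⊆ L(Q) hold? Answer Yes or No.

Converting the expression P to a DFA (subset construction, then merging equivalent states) gives the minimal DFA with states {p0, p1, p2, p3, p4, p5}, start state p0, accepting states {p5} and transitions p0: a→p1, b→p2, c→p3; p1: a→p3, b→p4, c→p3; p2: a→p3, b→p2, c→p5; p3: a→p3, b→p3, c→p3; p4: a→p3, b→p3, c→p5; p5: a→p5, b→p3, c→p3.
Exploring the product automaton P × Q from the start pair (p0, 0), following both machines on each input symbol, reaches 16 state pairs: (p0, 0), (p1, 6), (p2, 0), (p3, 5), (p3, 1), (p4, 6), (p3, 6), (p5, 5), (p3, 2), (p3, 3), (p3, 0), (p5, 6), (p5, 2), (p3, 4), (p5, 1), (p5, 0).
P accepts in {p5} and Q accepts in {0, 1, 2, 3, 5, 6}. The reachable pairs whose P-component is accepting are (p5, 5), (p5, 6), (p5, 2), (p5, 1), (p5, 0); in each of them the Q-component is accepting too, so the product for L(P) \ L(Q) (P-component accepting, Q-component rejecting) has no reachable accepting pair and the difference is empty.
Hence every string in L(P) is also in L(Q).

Yes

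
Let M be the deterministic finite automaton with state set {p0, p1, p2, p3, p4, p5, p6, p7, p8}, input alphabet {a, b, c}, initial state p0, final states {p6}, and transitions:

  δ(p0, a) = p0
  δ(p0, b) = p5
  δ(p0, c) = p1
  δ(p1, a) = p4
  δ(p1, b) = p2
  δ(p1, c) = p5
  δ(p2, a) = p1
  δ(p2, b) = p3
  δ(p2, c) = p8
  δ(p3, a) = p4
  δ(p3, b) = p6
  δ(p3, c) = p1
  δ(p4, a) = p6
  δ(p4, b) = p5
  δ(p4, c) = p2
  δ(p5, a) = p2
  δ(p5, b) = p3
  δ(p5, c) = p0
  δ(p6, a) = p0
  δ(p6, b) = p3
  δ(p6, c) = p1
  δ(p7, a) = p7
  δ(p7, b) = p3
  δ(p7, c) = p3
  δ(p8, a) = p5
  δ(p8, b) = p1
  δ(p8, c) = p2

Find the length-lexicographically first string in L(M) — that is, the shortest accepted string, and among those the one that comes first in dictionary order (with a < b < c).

A breadth-first search from p0 reaches an accepting state first via the path p0 → p5 → p3 → p6 on input bbb.
No string of length < 3 is accepted (BFS exhausts all shorter strings without reaching an accepting state), and bbb is the lexicographically least accepting string of length 3.

bbb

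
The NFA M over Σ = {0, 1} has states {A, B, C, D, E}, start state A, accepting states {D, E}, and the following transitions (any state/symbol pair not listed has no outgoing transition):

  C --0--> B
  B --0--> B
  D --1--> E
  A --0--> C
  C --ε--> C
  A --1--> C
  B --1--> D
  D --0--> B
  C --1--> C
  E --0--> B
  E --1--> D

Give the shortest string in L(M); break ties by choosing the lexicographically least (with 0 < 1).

A breadth-first search from A reaches an accepting state first via the path A → C → B → D on input 001.
No string of length < 3 is accepted (BFS exhausts all shorter strings without reaching an accepting state), and 001 is the lexicographically least accepting string of length 3.

001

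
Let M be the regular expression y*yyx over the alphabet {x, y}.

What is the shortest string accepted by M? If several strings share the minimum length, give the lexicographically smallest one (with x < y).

By inspection of the expression, no string of length less than 3 matches, and yyx is the lexicographically first match of length 3.

yyx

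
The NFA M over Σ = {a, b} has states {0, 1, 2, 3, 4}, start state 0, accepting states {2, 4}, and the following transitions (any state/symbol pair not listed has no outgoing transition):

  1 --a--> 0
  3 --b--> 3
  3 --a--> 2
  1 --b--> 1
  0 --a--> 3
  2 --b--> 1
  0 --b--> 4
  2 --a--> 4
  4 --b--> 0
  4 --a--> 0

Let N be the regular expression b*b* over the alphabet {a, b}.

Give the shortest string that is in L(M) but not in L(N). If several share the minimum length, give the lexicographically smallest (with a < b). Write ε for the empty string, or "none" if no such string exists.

aa

The string aa is accepted by M but not by N.
No shorter string lies in the difference, and aa is the lexicographically first length-2 string in L(M) \ L(N).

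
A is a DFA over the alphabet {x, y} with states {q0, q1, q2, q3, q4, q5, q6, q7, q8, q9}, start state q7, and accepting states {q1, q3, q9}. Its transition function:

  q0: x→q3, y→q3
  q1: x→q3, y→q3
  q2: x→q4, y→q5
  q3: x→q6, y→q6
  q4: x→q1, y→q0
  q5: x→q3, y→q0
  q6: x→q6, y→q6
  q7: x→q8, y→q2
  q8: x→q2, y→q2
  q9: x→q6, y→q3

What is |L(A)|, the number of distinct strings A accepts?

The useful subgraph on states {q0, q1, q2, q3, q4, q5, q7, q8} is acyclic, so L(A) is finite; the longest accepting path visits 6 useful states, giving maximum string length 5.
Counting accepting paths from q7 by length: 2 of length 3, 10 of length 4, 12 of length 5. Total 24.

24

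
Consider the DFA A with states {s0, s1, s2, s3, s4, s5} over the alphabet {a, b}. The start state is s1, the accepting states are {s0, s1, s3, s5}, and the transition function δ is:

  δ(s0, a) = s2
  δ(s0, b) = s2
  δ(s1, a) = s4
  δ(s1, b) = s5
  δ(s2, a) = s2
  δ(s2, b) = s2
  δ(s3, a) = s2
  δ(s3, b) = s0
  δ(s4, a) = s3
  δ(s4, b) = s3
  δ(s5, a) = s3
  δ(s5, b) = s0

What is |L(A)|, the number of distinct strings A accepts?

The useful subgraph on states {s0, s1, s3, s4, s5} is acyclic, so L(A) is finite; the longest accepting path visits 4 useful states, giving maximum string length 3.
Counting accepting paths from s1 by length: 1 of length 0, 1 of length 1, 4 of length 2, 3 of length 3. Total 9.

9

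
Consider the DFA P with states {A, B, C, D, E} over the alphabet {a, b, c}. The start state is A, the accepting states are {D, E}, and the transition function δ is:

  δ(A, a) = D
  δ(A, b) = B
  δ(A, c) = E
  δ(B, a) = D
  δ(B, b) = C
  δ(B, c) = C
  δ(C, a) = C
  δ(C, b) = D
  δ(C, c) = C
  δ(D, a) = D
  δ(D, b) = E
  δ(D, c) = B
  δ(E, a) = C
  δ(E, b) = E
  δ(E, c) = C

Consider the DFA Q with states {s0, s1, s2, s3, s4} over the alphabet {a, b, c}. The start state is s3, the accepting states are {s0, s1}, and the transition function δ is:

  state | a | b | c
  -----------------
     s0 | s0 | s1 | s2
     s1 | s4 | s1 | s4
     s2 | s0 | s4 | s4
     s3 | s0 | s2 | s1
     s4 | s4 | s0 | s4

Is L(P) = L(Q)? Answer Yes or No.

Yes

Exploring the product automaton P × Q from the start pair (A, s3), following both machines on each input symbol, reaches 5 state pairs: (A, s3), (D, s0), (B, s2), (E, s1), (C, s4).
P accepts in {D, E} and Q accepts in {s0, s1}. In every reachable pair the two components are either both accepting — (D, s0), (E, s1) — or both non-accepting, so no string is accepted by exactly one of the machines: L(P) \ L(Q) and L(Q) \ L(P) are both empty.
Hence every string is accepted by P iff it is accepted by Q, and the two languages coincide.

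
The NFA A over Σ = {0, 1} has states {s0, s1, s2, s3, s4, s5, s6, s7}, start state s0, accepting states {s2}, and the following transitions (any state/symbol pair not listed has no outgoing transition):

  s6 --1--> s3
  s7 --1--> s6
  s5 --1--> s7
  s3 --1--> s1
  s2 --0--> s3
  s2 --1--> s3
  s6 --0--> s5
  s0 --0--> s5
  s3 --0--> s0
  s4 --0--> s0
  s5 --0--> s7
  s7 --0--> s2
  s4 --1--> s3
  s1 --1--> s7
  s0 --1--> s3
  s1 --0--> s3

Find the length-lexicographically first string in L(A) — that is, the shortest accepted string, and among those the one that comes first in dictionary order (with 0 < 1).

000

A breadth-first search from s0 reaches an accepting state first via the path s0 → s5 → s7 → s2 on input 000.
No string of length < 3 is accepted (BFS exhausts all shorter strings without reaching an accepting state), and 000 is the lexicographically least accepting string of length 3.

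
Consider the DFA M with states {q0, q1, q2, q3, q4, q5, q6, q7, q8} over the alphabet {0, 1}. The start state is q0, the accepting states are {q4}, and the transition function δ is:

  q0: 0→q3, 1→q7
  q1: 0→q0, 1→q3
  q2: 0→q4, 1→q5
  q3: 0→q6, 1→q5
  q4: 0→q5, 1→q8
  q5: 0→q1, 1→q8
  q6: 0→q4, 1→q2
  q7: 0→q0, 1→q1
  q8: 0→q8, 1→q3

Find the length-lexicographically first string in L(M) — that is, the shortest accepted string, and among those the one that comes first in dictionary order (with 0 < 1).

A breadth-first search from q0 reaches an accepting state first via the path q0 → q3 → q6 → q4 on input 000.
No string of length < 3 is accepted (BFS exhausts all shorter strings without reaching an accepting state), and 000 is the lexicographically least accepting string of length 3.

000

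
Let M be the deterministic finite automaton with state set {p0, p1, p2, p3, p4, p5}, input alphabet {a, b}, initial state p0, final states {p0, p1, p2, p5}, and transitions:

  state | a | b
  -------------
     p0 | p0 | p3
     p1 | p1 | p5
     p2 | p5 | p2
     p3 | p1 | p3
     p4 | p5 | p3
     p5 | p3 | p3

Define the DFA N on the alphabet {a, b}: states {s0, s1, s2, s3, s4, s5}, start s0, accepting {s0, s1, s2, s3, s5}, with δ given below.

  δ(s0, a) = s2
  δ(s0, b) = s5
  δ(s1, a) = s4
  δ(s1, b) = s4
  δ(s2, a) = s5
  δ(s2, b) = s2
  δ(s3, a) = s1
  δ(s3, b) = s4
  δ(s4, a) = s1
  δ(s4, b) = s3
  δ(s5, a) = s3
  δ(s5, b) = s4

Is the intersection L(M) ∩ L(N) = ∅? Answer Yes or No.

No

The empty string ε is accepted by both M and N.
Hence L(M) ∩ L(N) ≠ ∅.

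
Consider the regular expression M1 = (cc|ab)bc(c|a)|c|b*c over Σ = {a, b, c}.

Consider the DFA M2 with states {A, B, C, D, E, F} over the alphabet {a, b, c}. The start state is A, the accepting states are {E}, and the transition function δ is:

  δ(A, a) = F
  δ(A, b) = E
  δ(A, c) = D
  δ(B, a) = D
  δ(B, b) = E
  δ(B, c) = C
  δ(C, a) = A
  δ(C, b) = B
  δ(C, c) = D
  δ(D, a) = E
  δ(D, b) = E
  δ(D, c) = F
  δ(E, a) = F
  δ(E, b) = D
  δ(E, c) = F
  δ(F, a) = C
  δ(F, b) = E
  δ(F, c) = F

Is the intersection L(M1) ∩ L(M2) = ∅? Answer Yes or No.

Yes

Converting the expression M1 to a DFA (subset construction, then merging equivalent states) gives the minimal DFA with states {r0, r1, r2, r3, r4, r5, r6, r7, r8}, start state r0, accepting states {r3, r6} and transitions r0: a→r1, b→r2, c→r3; r1: a→r4, b→r5, c→r4; r2: a→r4, b→r2, c→r6; r3: a→r4, b→r4, c→r5; r4: a→r4, b→r4, c→r4; r5: a→r4, b→r7, c→r4; r6: a→r4, b→r4, c→r4; r7: a→r4, b→r4, c→r8; r8: a→r6, b→r4, c→r6.
Exploring the product automaton M1 × M2 from the start pair (r0, A), following both machines on each input symbol, reaches 18 state pairs: (r0, A), (r1, F), (r2, E), (r3, D), (r4, C), (r5, E), (r4, F), (r2, D), (r6, F), (r4, E), (r5, F), (r4, A), (r4, B), (r4, D), (r7, D), (r7, E), (r8, F), (r6, C).
M1 accepts in {r3, r6} and M2 accepts in {E}; no reachable pair has both components accepting, so no string drives both machines to acceptance simultaneously and L(M1) ∩ L(M2) = ∅.
So no string is accepted by both, and the intersection is empty.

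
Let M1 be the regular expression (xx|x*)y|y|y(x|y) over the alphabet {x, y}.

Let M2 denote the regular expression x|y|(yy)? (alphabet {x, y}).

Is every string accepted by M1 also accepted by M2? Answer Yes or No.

The string xy is in L(M1) but not in L(M2).
So L(M1) ⊄ L(M2).

No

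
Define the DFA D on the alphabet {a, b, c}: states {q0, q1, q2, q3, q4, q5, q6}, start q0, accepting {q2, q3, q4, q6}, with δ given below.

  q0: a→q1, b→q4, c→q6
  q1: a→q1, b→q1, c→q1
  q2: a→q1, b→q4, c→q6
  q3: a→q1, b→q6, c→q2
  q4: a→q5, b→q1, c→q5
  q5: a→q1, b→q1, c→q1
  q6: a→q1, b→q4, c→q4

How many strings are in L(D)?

The useful subgraph on states {q0, q4, q6} is acyclic, so L(D) is finite; the longest accepting path visits 3 useful states, giving maximum string length 2.
Counting accepting paths from q0 by length: 2 of length 1, 2 of length 2. Total 4.

4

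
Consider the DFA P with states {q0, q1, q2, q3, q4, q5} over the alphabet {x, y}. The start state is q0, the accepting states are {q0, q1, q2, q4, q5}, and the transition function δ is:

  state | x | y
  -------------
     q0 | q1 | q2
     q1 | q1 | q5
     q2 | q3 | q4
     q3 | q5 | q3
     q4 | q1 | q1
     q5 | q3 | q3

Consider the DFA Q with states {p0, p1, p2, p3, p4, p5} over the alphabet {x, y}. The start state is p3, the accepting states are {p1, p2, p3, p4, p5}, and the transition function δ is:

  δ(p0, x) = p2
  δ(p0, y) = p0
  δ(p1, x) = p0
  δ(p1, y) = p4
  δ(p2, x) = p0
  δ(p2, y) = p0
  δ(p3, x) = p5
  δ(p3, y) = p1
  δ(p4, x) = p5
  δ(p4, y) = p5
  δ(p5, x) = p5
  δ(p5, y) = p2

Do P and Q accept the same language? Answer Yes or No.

Exploring the product automaton P × Q from the start pair (q0, p3), following both machines on each input symbol, reaches 6 state pairs: (q0, p3), (q1, p5), (q2, p1), (q5, p2), (q3, p0), (q4, p4).
P accepts in {q0, q1, q2, q4, q5} and Q accepts in {p1, p2, p3, p4, p5}. In every reachable pair the two components are either both accepting — (q0, p3), (q1, p5), (q2, p1), (q5, p2), (q4, p4) — or both non-accepting, so no string is accepted by exactly one of the machines: L(P) \ L(Q) and L(Q) \ L(P) are both empty.
Hence every string is accepted by P iff it is accepted by Q, and the two languages coincide.

Yes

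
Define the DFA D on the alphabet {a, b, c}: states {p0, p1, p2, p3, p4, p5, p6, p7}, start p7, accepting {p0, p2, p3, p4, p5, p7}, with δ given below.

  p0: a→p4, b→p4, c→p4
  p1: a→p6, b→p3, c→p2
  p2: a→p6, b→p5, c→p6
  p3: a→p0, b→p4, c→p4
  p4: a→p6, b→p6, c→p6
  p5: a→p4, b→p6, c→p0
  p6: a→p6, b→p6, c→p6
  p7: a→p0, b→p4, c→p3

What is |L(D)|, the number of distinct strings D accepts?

13

The useful subgraph on states {p0, p3, p4, p7} is acyclic, so L(D) is finite; the longest accepting path visits 4 useful states, giving maximum string length 3.
Counting accepting paths from p7 by length: 1 of length 0, 3 of length 1, 6 of length 2, 3 of length 3. Total 13.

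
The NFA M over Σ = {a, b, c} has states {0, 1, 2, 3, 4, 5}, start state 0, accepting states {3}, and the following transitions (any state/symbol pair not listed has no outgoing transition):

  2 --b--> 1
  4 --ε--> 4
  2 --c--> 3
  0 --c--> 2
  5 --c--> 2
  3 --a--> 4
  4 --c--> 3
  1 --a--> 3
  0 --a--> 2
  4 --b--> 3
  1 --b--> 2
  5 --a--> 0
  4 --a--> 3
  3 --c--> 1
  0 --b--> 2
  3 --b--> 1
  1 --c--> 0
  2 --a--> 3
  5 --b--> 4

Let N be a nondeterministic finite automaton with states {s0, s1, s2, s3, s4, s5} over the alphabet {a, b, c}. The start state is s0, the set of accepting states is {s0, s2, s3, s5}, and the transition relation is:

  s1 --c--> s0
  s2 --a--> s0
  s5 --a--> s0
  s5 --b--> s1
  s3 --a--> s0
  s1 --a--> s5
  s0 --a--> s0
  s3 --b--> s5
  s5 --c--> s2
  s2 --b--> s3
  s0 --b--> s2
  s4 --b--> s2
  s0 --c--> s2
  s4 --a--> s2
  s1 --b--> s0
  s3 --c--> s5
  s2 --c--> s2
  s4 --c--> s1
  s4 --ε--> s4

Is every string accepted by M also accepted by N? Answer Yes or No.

Exploring the product automaton M × N from the start pair (0, s0), following both machines on each input symbol, reaches 17 state pairs: (0, s0), (2, s0), (2, s2), (3, s0), (1, s2), (3, s2), (1, s3), (4, s0), (2, s3), (0, s2), (2, s5), (0, s5), (1, s5), (3, s5), (1, s1), (2, s1), (1, s0).
M accepts in {3} and N accepts in {s0, s2, s3, s5}. The reachable pairs whose M-component is accepting are (3, s0), (3, s2), (3, s5); in each of them the N-component is accepting too, so the product for L(M) \ L(N) (M-component accepting, N-component rejecting) has no reachable accepting pair and the difference is empty.
Hence every string in L(M) is also in L(N).

Yes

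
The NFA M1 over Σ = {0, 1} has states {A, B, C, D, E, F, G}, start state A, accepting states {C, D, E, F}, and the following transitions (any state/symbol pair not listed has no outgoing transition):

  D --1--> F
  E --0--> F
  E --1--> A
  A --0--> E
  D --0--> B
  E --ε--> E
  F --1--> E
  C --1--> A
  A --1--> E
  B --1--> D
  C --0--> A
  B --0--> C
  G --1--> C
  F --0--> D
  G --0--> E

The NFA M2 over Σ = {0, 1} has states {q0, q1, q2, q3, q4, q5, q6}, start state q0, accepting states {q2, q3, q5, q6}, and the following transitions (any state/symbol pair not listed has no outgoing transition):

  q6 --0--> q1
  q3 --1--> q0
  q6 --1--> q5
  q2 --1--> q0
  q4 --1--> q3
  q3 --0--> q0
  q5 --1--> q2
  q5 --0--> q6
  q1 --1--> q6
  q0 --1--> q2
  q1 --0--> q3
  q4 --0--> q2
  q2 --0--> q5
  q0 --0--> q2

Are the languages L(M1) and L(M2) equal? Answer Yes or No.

Exploring the product automaton M1 × M2 from the start pair (A, q0), following both machines on each input symbol, reaches 6 state pairs: (A, q0), (E, q2), (F, q5), (D, q6), (B, q1), (C, q3).
M1 accepts in {C, D, E, F} and M2 accepts in {q2, q3, q5, q6}. In every reachable pair the two components are either both accepting — (E, q2), (F, q5), (D, q6), (C, q3) — or both non-accepting, so no string is accepted by exactly one of the machines: L(M1) \ L(M2) and L(M2) \ L(M1) are both empty.
Hence every string is accepted by M1 iff it is accepted by M2, and the two languages coincide.

Yes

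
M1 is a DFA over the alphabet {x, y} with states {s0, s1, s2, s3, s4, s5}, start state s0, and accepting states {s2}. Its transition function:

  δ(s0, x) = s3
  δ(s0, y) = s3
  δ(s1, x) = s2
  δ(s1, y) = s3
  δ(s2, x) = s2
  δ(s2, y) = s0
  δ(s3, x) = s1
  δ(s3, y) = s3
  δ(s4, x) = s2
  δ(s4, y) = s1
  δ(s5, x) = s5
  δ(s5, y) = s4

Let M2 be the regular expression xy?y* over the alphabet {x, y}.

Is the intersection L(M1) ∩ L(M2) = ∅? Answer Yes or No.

Yes

Converting the expression M2 to a DFA (subset construction, then merging equivalent states) gives the minimal DFA with states {r0, r1, r2}, start state r0, accepting states {r1} and transitions r0: x→r1, y→r2; r1: x→r2, y→r1; r2: x→r2, y→r2.
Exploring the product automaton M1 × M2 from the start pair (s0, r0), following both machines on each input symbol, reaches 6 state pairs: (s0, r0), (s3, r1), (s3, r2), (s1, r2), (s2, r2), (s0, r2).
M1 accepts in {s2} and M2 accepts in {r1}; no reachable pair has both components accepting, so no string drives both machines to acceptance simultaneously and L(M1) ∩ L(M2) = ∅.
So no string is accepted by both, and the intersection is empty.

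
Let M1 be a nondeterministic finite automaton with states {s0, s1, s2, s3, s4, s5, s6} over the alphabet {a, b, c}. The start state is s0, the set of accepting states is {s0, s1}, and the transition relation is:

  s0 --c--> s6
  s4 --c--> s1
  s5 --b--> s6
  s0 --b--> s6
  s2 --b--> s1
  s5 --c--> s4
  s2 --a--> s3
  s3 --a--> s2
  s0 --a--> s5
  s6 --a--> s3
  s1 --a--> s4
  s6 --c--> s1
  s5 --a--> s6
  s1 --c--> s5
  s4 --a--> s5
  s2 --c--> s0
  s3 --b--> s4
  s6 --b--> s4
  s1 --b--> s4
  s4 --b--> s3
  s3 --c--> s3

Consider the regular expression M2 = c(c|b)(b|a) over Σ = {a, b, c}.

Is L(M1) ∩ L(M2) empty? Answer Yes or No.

Yes

Converting the expression M2 to a DFA (subset construction, then merging equivalent states) gives the minimal DFA with states {r0, r1, r2, r3, r4}, start state r0, accepting states {r4} and transitions r0: a→r1, b→r1, c→r2; r1: a→r1, b→r1, c→r1; r2: a→r1, b→r3, c→r3; r3: a→r4, b→r4, c→r1; r4: a→r1, b→r1, c→r1.
Exploring the product automaton M1 × M2 from the start pair (s0, r0), following both machines on each input symbol, reaches 14 state pairs: (s0, r0), (s5, r1), (s6, r1), (s6, r2), (s4, r1), (s3, r1), (s1, r1), (s4, r3), (s1, r3), (s2, r1), (s5, r4), (s3, r4), (s4, r4), (s0, r1).
M1 accepts in {s0, s1} and M2 accepts in {r4}; no reachable pair has both components accepting, so no string drives both machines to acceptance simultaneously and L(M1) ∩ L(M2) = ∅.
So no string is accepted by both, and the intersection is empty.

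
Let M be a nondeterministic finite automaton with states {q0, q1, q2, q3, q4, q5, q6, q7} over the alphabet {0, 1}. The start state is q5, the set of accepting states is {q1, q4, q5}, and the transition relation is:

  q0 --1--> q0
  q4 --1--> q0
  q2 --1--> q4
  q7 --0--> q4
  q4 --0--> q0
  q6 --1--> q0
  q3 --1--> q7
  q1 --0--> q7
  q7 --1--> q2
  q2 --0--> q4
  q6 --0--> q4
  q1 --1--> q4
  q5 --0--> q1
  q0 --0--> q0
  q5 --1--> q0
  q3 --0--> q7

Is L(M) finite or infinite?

finite

The useful states (reachable from q5 and able to reach an accepting state) are {q1, q2, q4, q5, q7}.
Restricted to these states the transition graph has no cycle, so every accepting path has bounded length and L is finite.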